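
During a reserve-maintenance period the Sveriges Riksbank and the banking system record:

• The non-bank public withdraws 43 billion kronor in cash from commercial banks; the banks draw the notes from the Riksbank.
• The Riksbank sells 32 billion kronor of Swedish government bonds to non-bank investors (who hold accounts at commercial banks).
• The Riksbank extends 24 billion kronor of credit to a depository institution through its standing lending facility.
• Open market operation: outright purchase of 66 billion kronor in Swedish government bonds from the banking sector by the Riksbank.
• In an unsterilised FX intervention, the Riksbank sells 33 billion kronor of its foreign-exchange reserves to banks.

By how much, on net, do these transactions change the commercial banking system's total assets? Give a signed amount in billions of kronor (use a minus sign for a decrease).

-51 billion

Currency withdrawal 43 billion kronor: bank balance sheets shrink → −43B.
Asset sale (to non-banks) 32 billion kronor: bank balance sheets shrink → −32B.
Discount-window loan 24 billion kronor: bank balance sheets expand → +24B.
OMO purchase (from banks) 66 billion kronor: just an asset swap on bank balance sheets → 0.
FX sale 33 billion kronor: just an asset swap on bank balance sheets → 0.
Net: −43 − 32 + 24 + 0 + 0 = -51 billion.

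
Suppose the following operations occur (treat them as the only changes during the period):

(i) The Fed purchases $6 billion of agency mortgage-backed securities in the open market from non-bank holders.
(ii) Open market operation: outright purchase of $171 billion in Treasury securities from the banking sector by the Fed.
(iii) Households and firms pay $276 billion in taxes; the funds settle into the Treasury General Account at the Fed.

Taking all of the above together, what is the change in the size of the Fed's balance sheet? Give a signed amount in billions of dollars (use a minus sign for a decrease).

+$177 billion

Asset purchase (from non-banks) $6 billion: a Fed asset is acquired → +$6B.
OMO purchase (from banks) $171 billion: a Fed asset is acquired → +$171B.
Government account inflow $276 billion: only the composition of liabilities changes → 0.
Net: 6 + 171 + 0 = +$177 billion.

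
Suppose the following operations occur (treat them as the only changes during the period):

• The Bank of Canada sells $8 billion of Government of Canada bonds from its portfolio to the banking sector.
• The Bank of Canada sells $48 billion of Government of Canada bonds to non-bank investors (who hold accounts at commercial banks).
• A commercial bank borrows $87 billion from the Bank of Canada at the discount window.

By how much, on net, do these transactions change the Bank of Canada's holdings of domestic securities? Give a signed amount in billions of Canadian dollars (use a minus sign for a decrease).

-$56 billion

OMO sale (to banks) $8 billion: securities removed from the Bank of Canada's portfolio → −$8B.
Asset sale (to non-banks) $48 billion: securities removed from the Bank of Canada's portfolio → −$48B.
Discount-window loan $87 billion: the Bank of Canada's securities portfolio is untouched → 0.
Net: −8 − 48 + 0 = -$56 billion.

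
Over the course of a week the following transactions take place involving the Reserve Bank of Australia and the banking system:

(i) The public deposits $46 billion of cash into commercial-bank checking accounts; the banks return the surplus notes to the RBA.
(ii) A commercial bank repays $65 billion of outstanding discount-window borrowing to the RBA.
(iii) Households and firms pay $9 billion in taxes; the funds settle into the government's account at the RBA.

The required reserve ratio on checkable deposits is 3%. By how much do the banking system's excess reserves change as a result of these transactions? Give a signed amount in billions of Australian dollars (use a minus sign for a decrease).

-$29.11 billion

Currency deposit $46 billion: reserves +$46B, deposits +$46B.
Discount-window repayment $65 billion: reserves −$65B, deposits 0.
Government account inflow $9 billion: reserves −$9B, deposits −$9B.
Totals: Δreserves = −$28B, Δdeposits = +$37B.
Δrequired reserves = 3% × +$37B = +$1.11B.
Δexcess reserves = Δreserves − Δrequired = −$28B − (+$1.11B) = -$29.11 billion.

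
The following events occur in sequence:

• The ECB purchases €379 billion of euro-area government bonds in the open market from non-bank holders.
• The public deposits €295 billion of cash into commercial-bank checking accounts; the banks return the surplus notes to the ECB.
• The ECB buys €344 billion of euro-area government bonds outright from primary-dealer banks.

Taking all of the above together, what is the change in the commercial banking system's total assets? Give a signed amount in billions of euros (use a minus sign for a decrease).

+€674 billion

Asset purchase (from non-banks) €379 billion: bank balance sheets expand → +€379B.
Currency deposit €295 billion: bank balance sheets expand → +€295B.
OMO purchase (from banks) €344 billion: just an asset swap on bank balance sheets → 0.
Net: 379 + 295 + 0 = +€674 billion.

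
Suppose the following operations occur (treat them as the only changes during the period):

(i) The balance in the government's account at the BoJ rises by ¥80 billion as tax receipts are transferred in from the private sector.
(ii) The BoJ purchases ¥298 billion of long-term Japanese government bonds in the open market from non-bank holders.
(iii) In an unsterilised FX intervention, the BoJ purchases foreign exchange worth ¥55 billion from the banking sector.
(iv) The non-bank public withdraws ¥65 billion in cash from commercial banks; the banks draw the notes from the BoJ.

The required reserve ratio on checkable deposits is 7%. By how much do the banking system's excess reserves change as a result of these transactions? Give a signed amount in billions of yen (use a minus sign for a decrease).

Government account inflow ¥80 billion: reserves −¥80B, deposits −¥80B.
Asset purchase (from non-banks) ¥298 billion: reserves +¥298B, deposits +¥298B.
FX purchase ¥55 billion: reserves +¥55B, deposits 0.
Currency withdrawal ¥65 billion: reserves −¥65B, deposits −¥65B.
Totals: Δreserves = +¥208B, Δdeposits = +¥153B.
Δrequired reserves = 7% × +¥153B = +¥10.71B.
Δexcess reserves = Δreserves − Δrequired = +¥208B − (+¥10.71B) = +¥197.29 billion.

+¥197.29 billion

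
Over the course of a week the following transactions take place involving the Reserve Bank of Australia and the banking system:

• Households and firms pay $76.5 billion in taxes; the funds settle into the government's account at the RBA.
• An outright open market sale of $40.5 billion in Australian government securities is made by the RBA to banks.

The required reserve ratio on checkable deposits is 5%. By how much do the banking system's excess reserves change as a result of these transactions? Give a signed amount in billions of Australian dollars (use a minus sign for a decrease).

-$113.175 billion

Government account inflow $76.5 billion: reserves −$76.5B, deposits −$76.5B.
OMO sale (to banks) $40.5 billion: reserves −$40.5B, deposits 0.
Totals: Δreserves = −$117B, Δdeposits = −$76.5B.
Δrequired reserves = 5% × −$76.5B = −$3.825B.
Δexcess reserves = Δreserves − Δrequired = −$117B − (−$3.825B) = -$113.175 billion.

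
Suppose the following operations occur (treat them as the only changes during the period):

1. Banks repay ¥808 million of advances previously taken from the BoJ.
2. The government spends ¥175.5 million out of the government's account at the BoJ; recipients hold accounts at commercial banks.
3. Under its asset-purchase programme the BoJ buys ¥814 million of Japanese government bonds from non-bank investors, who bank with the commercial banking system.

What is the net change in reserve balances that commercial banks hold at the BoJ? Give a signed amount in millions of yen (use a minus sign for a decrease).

+¥181.5 million

BoJ balance sheet:
  Assets:      Securities +¥814M, Loans to banks −¥808M
  Liabilities: Bank reserves +¥181.5M, Government deposits −¥175.5M
Commercial banking system:
  Assets:      Reserves at CB +¥181.5M
  Liabilities: Checkable deposits +¥989.5M, Borrowings from CB −¥808M
So the change in reserve balances that commercial banks hold at the BoJ is +¥181.5 million.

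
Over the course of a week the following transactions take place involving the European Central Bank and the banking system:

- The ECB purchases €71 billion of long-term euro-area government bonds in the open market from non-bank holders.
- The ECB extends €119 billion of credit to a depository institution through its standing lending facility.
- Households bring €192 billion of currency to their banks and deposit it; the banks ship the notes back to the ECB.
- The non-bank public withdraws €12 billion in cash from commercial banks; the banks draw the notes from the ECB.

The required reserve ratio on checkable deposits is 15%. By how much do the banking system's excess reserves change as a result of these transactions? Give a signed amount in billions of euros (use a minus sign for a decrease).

Asset purchase (from non-banks) €71 billion: reserves +€71B, deposits +€71B.
Discount-window loan €119 billion: reserves +€119B, deposits 0.
Currency deposit €192 billion: reserves +€192B, deposits +€192B.
Currency withdrawal €12 billion: reserves −€12B, deposits −€12B.
Totals: Δreserves = +€370B, Δdeposits = +€251B.
Δrequired reserves = 15% × +€251B = +€37.65B.
Δexcess reserves = Δreserves − Δrequired = +€370B − (+€37.65B) = +€332.35 billion.

+€332.35 billion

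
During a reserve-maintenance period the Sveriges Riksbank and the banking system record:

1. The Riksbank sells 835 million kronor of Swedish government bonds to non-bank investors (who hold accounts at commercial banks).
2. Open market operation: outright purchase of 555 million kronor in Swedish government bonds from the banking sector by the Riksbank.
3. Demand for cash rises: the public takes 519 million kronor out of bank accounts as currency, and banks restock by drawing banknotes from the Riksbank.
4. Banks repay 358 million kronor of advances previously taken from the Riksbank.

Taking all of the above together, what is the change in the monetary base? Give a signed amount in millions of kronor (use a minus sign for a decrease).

Asset sale (to non-banks) 835 million kronor: Riksbank balance sheet contracts → −835M.
OMO purchase (from banks) 555 million kronor: Riksbank balance sheet expands → +555M.
Currency withdrawal 519 million kronor: just a shift between currency and reserves — both are base money → 0.
Discount-window repayment 358 million kronor: Riksbank balance sheet contracts → −358M.
Net: −835 + 555 + 0 − 358 = -638 million.

-638 million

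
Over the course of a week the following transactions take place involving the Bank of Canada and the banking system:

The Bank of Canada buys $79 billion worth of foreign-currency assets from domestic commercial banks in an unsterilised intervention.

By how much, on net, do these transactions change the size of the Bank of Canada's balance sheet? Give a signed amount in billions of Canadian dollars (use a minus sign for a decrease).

Bank of Canada balance sheet:
  Assets:      Foreign assets +$79B
  Liabilities: Bank reserves +$79B
Commercial banking system:
  Assets:      Reserves at CB +$79B, Foreign assets −$79B
  Liabilities: no change
Change in total Bank of Canada assets = +$79 billion.

+$79 billion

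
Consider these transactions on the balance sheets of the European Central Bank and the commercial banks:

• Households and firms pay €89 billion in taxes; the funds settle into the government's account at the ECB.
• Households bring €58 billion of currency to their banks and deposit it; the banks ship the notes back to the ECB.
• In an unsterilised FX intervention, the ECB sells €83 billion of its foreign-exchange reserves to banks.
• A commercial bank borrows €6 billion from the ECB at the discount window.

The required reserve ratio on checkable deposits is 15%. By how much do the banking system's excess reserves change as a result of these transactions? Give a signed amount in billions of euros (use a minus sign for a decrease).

-€103.35 billion

Government account inflow €89 billion: reserves −€89B, deposits −€89B.
Currency deposit €58 billion: reserves +€58B, deposits +€58B.
FX sale €83 billion: reserves −€83B, deposits 0.
Discount-window loan €6 billion: reserves +€6B, deposits 0.
Totals: Δreserves = −€108B, Δdeposits = −€31B.
Δrequired reserves = 15% × −€31B = −€4.65B.
Δexcess reserves = Δreserves − Δrequired = −€108B − (−€4.65B) = -€103.35 billion.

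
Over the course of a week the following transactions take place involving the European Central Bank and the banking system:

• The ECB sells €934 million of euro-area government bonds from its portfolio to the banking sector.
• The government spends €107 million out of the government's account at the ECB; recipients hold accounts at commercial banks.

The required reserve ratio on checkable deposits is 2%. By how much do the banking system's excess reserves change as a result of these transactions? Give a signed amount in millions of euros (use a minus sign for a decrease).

-€829.14 million

OMO sale (to banks) €934 million: reserves −€934M, deposits 0.
Government spending €107 million: reserves +€107M, deposits +€107M.
Totals: Δreserves = −€827M, Δdeposits = +€107M.
Δrequired reserves = 2% × +€107M = +€2.14M.
Δexcess reserves = Δreserves − Δrequired = −€827M − (+€2.14M) = -€829.14 million.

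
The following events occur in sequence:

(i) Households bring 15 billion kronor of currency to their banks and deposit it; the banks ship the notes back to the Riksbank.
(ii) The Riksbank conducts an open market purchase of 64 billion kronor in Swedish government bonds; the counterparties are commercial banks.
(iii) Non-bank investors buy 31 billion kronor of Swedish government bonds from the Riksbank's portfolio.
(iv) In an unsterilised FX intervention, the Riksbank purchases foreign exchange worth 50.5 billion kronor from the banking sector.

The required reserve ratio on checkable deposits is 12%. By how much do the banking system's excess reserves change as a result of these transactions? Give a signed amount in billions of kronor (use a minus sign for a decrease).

Currency deposit 15 billion kronor: reserves +15B, deposits +15B.
OMO purchase (from banks) 64 billion kronor: reserves +64B, deposits 0.
Asset sale (to non-banks) 31 billion kronor: reserves −31B, deposits −31B.
FX purchase 50.5 billion kronor: reserves +50.5B, deposits 0.
Totals: Δreserves = +98.5B, Δdeposits = −16B.
Δrequired reserves = 12% × −16B = −1.92B.
Δexcess reserves = Δreserves − Δrequired = +98.5B − (−1.92B) = +100.42 billion.

+100.42 billion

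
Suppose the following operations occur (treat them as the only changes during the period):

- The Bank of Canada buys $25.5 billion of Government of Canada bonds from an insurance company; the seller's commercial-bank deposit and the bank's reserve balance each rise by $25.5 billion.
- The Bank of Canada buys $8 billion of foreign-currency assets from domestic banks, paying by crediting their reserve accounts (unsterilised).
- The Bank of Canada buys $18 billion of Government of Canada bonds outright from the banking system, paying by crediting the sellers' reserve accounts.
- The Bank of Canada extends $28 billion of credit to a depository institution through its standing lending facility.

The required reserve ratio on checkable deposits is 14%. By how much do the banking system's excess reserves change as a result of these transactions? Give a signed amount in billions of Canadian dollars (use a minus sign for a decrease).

+$75.93 billion

Asset purchase (from non-banks) $25.5 billion: reserves +$25.5B, deposits +$25.5B.
FX purchase $8 billion: reserves +$8B, deposits 0.
OMO purchase (from banks) $18 billion: reserves +$18B, deposits 0.
Discount-window loan $28 billion: reserves +$28B, deposits 0.
Totals: Δreserves = +$79.5B, Δdeposits = +$25.5B.
Δrequired reserves = 14% × +$25.5B = +$3.57B.
Δexcess reserves = Δreserves − Δrequired = +$79.5B − (+$3.57B) = +$75.93 billion.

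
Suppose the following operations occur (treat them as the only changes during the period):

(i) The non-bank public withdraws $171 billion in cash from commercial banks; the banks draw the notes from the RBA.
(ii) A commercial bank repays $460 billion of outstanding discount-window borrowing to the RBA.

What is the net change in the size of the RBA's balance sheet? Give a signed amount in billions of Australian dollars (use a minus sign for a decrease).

-$460 billion

RBA balance sheet:
  Assets:      Loans to banks −$460B
  Liabilities: Bank reserves −$631B, Currency in circulation +$171B
Commercial banking system:
  Assets:      Reserves at CB −$631B
  Liabilities: Checkable deposits −$171B, Borrowings from CB −$460B
Change in total RBA assets = -$460 billion.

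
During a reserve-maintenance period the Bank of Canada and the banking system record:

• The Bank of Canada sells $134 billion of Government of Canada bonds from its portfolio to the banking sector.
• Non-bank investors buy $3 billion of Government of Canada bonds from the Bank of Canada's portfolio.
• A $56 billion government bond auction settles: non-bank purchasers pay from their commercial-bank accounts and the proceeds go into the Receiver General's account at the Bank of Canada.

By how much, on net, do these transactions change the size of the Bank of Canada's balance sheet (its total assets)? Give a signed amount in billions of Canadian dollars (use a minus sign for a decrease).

-$137 billion

Bank of Canada balance sheet:
  Assets:      Securities −$137B
  Liabilities: Bank reserves −$193B, Government deposits +$56B
Change in total Bank of Canada assets = -$137 billion.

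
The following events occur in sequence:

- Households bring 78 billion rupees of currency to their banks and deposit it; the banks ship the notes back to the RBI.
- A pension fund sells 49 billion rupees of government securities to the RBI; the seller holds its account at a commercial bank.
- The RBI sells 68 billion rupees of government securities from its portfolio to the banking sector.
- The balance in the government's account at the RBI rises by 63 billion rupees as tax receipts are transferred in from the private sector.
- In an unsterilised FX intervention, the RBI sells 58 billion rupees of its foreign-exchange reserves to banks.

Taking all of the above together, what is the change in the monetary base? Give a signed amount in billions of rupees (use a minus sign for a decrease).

Currency deposit 78 billion rupees: just a shift between currency and reserves — both are base money → 0.
Asset purchase (from non-banks) 49 billion rupees: RBI balance sheet expands → +49B.
OMO sale (to banks) 68 billion rupees: RBI balance sheet contracts → −68B.
Government account inflow 63 billion rupees: reserves shift to a non-base liability → −63B.
FX sale 58 billion rupees: RBI balance sheet contracts → −58B.
Net: 0 + 49 − 68 − 63 − 58 = -140 billion.

-140 billion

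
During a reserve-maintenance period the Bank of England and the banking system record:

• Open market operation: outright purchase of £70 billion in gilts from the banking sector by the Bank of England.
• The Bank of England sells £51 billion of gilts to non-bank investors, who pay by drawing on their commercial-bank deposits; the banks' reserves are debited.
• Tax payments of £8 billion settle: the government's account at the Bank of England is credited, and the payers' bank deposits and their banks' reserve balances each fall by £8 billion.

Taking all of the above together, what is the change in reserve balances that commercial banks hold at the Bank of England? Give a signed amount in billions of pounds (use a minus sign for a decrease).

Bank of England balance sheet:
  Assets:      Securities +£19B
  Liabilities: Bank reserves +£11B, Government deposits +£8B
So the change in reserve balances that commercial banks hold at the Bank of England is +£11 billion.

+£11 billion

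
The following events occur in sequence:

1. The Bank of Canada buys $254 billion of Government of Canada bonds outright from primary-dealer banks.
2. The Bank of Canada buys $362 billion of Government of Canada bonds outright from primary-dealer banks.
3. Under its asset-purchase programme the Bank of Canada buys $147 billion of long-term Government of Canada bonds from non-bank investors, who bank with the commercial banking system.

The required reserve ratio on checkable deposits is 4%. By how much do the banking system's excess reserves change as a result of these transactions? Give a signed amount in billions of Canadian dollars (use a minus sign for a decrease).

OMO purchase (from banks) $254 billion: reserves +$254B, deposits 0.
OMO purchase (from banks) $362 billion: reserves +$362B, deposits 0.
Asset purchase (from non-banks) $147 billion: reserves +$147B, deposits +$147B.
Totals: Δreserves = +$763B, Δdeposits = +$147B.
Δrequired reserves = 4% × +$147B = +$5.88B.
Δexcess reserves = Δreserves − Δrequired = +$763B − (+$5.88B) = +$757.12 billion.

+$757.12 billion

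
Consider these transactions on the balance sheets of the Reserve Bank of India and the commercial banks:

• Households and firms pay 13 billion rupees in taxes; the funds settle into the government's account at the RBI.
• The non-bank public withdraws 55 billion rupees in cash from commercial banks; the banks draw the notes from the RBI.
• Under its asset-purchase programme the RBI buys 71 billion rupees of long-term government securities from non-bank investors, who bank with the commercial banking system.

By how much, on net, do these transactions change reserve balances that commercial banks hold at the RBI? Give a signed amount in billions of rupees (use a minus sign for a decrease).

+3 billion

RBI balance sheet:
  Assets:      Securities +71B
  Liabilities: Bank reserves +3B, Currency in circulation +55B, Government deposits +13B
Commercial banking system:
  Assets:      Reserves at CB +3B
  Liabilities: Checkable deposits +3B
So the change in reserve balances that commercial banks hold at the RBI is +3 billion.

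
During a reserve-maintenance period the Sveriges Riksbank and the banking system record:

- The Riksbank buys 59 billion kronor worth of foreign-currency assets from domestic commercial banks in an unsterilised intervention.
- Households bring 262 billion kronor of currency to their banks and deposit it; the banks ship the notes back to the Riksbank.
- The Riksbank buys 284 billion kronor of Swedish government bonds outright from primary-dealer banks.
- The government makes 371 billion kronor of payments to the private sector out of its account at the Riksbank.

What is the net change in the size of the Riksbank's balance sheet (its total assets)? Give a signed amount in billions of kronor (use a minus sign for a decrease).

FX purchase 59 billion kronor: a Riksbank asset is acquired → +59B.
Currency deposit 262 billion kronor: only the composition of liabilities changes → 0.
OMO purchase (from banks) 284 billion kronor: a Riksbank asset is acquired → +284B.
Government spending 371 billion kronor: only the composition of liabilities changes → 0.
Net: 59 + 0 + 284 + 0 = +343 billion.

+343 billion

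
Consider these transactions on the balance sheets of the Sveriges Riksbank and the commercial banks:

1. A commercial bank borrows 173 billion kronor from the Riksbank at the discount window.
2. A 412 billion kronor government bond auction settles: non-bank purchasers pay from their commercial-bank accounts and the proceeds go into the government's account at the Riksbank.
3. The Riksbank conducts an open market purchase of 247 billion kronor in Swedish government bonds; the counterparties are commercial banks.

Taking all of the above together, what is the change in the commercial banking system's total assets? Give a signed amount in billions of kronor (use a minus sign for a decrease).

-239 billion

Discount-window loan 173 billion kronor: bank balance sheets expand → +173B.
Government account inflow 412 billion kronor: bank balance sheets shrink → −412B.
OMO purchase (from banks) 247 billion kronor: just an asset swap on bank balance sheets → 0.
Net: 173 − 412 + 0 = -239 billion.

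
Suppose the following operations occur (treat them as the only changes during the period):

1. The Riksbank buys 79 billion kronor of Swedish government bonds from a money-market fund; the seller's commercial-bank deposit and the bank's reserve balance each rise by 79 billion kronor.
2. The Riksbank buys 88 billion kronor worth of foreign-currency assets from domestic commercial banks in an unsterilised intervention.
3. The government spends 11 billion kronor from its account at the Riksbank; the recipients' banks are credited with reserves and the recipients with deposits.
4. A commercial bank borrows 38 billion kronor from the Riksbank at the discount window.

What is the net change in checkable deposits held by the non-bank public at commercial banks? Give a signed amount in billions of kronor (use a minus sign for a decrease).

+90 billion

Asset purchase (from non-banks) 79 billion kronor: non-bank counterparties' bank balances rise → +79B.
FX purchase 88 billion kronor: the counterparty is a bank, so public deposits are unchanged → 0.
Government spending 11 billion kronor: non-bank counterparties' bank balances rise → +11B.
Discount-window loan 38 billion kronor: the counterparty is a bank, so public deposits are unchanged → 0.
Net: 79 + 0 + 11 + 0 = +90 billion.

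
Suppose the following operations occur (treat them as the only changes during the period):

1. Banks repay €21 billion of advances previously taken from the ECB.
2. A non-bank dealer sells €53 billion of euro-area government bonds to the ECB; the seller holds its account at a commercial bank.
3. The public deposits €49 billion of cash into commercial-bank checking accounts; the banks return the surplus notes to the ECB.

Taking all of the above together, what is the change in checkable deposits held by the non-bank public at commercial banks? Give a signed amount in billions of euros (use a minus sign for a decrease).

+€102 billion

ECB balance sheet:
  Assets:      Securities +€53B, Loans to banks −€21B
  Liabilities: Bank reserves +€81B, Currency in circulation −€49B
Commercial banking system:
  Assets:      Reserves at CB +€81B
  Liabilities: Checkable deposits +€102B, Borrowings from CB −€21B
So the change in checkable deposits held by the non-bank public at commercial banks is +€102 billion.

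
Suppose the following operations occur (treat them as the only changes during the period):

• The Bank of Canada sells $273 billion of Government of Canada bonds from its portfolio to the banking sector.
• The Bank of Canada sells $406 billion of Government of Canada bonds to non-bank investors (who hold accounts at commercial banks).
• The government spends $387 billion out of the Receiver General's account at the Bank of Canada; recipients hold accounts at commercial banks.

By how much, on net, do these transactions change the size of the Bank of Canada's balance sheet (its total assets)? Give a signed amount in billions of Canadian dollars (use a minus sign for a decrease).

OMO sale (to banks) $273 billion: a Bank of Canada asset is shed → −$273B.
Asset sale (to non-banks) $406 billion: a Bank of Canada asset is shed → −$406B.
Government spending $387 billion: only the composition of liabilities changes → 0.
Net: −273 − 406 + 0 = -$679 billion.

-$679 billion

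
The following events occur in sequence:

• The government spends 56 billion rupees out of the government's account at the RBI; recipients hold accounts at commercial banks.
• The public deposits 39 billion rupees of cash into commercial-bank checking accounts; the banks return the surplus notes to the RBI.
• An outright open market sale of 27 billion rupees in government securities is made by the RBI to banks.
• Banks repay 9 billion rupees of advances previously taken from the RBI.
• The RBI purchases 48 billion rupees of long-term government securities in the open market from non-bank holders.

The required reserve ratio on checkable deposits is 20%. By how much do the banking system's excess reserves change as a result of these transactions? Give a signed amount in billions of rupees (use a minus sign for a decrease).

Government spending 56 billion rupees: reserves +56B, deposits +56B.
Currency deposit 39 billion rupees: reserves +39B, deposits +39B.
OMO sale (to banks) 27 billion rupees: reserves −27B, deposits 0.
Discount-window repayment 9 billion rupees: reserves −9B, deposits 0.
Asset purchase (from non-banks) 48 billion rupees: reserves +48B, deposits +48B.
Totals: Δreserves = +107B, Δdeposits = +143B.
Δrequired reserves = 20% × +143B = +28.6B.
Δexcess reserves = Δreserves − Δrequired = +107B − (+28.6B) = +78.4 billion.

+78.4 billion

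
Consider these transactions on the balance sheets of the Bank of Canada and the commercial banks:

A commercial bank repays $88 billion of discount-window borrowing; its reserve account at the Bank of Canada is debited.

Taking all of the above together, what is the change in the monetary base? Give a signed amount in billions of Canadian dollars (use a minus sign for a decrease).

-$88 billion

Discount-window repayment $88 billion: Bank of Canada balance sheet contracts → −$88B.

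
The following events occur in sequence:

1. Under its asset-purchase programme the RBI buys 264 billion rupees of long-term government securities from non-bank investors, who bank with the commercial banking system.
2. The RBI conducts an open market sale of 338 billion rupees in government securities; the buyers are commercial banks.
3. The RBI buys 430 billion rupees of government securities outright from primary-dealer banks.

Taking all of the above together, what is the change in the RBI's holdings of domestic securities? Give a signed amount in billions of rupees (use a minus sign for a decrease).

+356 billion

Asset purchase (from non-banks) 264 billion rupees: securities added to the RBI's portfolio → +264B.
OMO sale (to banks) 338 billion rupees: securities removed from the RBI's portfolio → −338B.
OMO purchase (from banks) 430 billion rupees: securities added to the RBI's portfolio → +430B.
Net: 264 − 338 + 430 = +356 billion.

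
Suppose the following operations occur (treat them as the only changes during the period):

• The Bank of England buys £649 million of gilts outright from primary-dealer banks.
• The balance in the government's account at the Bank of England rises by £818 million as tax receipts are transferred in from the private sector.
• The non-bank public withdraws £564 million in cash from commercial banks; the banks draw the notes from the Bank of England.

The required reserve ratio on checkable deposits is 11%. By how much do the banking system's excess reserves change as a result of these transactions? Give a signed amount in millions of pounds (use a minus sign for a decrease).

-£580.98 million

OMO purchase (from banks) £649 million: reserves +£649M, deposits 0.
Government account inflow £818 million: reserves −£818M, deposits −£818M.
Currency withdrawal £564 million: reserves −£564M, deposits −£564M.
Totals: Δreserves = −£733M, Δdeposits = −£1382M.
Δrequired reserves = 11% × −£1382M = −£152.02M.
Δexcess reserves = Δreserves − Δrequired = −£733M − (−£152.02M) = -£580.98 million.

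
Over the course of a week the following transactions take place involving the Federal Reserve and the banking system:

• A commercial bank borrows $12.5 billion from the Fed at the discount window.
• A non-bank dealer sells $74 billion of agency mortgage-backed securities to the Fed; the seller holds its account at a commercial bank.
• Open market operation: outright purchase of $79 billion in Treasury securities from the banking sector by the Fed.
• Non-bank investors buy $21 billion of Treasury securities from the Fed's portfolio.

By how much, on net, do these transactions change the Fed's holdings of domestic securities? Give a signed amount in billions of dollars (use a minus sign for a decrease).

+$132 billion

Fed balance sheet:
  Assets:      Securities +$132B, Loans to banks +$12.5B
  Liabilities: Bank reserves +$144.5B
So the change in the Fed's holdings of domestic securities is +$132 billion.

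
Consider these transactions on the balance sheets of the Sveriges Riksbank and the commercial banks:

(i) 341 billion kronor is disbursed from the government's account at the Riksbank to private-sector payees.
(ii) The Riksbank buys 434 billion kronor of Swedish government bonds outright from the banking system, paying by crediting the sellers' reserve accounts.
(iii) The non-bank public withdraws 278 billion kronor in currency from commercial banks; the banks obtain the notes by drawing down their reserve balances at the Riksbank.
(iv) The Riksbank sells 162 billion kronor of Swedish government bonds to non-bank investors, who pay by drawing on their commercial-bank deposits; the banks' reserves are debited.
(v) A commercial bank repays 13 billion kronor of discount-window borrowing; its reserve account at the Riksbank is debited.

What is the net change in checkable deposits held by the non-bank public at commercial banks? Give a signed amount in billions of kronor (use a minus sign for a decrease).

Government spending 341 billion kronor: non-bank counterparties' bank balances rise → +341B.
OMO purchase (from banks) 434 billion kronor: the counterparty is a bank, so public deposits are unchanged → 0.
Currency withdrawal 278 billion kronor: non-bank counterparties' bank balances fall → −278B.
Asset sale (to non-banks) 162 billion kronor: non-bank counterparties' bank balances fall → −162B.
Discount-window repayment 13 billion kronor: the counterparty is a bank, so public deposits are unchanged → 0.
Net: 341 + 0 − 278 − 162 + 0 = -99 billion.

-99 billion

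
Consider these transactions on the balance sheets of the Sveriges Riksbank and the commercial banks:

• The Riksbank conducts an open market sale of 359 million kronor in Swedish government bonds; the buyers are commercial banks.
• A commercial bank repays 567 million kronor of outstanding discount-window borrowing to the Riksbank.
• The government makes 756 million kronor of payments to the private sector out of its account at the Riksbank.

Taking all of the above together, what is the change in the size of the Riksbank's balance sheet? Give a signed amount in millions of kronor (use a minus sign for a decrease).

Riksbank balance sheet:
  Assets:      Securities −359M, Loans to banks −567M
  Liabilities: Bank reserves −170M, Government deposits −756M
Change in total Riksbank assets = -926 million.

-926 million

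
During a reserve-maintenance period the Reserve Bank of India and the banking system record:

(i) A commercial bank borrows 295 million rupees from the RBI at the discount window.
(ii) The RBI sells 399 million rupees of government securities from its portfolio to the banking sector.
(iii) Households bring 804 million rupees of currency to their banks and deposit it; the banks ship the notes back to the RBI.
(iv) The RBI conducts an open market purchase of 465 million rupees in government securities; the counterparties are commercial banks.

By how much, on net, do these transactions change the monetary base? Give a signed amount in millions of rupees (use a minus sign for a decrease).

RBI balance sheet:
  Assets:      Securities +66M, Loans to banks +295M
  Liabilities: Bank reserves +1165M, Currency in circulation −804M
Monetary base = currency + reserves: −804M + (+1165M) = +361 million.

+361 million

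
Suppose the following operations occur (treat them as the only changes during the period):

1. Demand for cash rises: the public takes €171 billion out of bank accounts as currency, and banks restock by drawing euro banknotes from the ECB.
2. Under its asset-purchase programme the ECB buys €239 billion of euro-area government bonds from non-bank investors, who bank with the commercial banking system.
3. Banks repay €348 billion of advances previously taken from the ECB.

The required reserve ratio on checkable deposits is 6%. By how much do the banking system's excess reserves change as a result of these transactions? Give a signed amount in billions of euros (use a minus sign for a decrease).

Currency withdrawal €171 billion: reserves −€171B, deposits −€171B.
Asset purchase (from non-banks) €239 billion: reserves +€239B, deposits +€239B.
Discount-window repayment €348 billion: reserves −€348B, deposits 0.
Totals: Δreserves = −€280B, Δdeposits = +€68B.
Δrequired reserves = 6% × +€68B = +€4.08B.
Δexcess reserves = Δreserves − Δrequired = −€280B − (+€4.08B) = -€284.08 billion.

-€284.08 billion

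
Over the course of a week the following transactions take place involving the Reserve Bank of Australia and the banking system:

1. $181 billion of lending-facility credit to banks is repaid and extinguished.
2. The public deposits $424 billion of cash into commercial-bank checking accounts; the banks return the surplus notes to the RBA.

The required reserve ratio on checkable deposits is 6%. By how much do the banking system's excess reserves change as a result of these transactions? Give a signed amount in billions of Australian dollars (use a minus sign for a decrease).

Discount-window repayment $181 billion: reserves −$181B, deposits 0.
Currency deposit $424 billion: reserves +$424B, deposits +$424B.
Totals: Δreserves = +$243B, Δdeposits = +$424B.
Δrequired reserves = 6% × +$424B = +$25.44B.
Δexcess reserves = Δreserves − Δrequired = +$243B − (+$25.44B) = +$217.56 billion.

+$217.56 billion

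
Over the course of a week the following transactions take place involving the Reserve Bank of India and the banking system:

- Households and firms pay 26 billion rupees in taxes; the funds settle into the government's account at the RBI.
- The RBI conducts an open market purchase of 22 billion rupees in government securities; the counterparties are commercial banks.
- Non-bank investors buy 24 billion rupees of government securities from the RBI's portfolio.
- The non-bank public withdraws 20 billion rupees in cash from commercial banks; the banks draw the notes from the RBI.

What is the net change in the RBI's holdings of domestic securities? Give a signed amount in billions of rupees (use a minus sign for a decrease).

RBI balance sheet:
  Assets:      Securities −2B
  Liabilities: Bank reserves −48B, Currency in circulation +20B, Government deposits +26B
So the change in the RBI's holdings of domestic securities is -2 billion.

-2 billion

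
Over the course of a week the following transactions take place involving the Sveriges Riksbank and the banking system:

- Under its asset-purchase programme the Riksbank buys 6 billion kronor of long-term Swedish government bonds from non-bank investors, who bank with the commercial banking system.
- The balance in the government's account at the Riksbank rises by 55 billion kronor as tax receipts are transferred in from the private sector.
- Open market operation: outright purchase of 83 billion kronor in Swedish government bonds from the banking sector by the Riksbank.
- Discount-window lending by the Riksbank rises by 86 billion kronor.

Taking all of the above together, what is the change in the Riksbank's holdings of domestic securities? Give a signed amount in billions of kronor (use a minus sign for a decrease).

+89 billion

Asset purchase (from non-banks) 6 billion kronor: securities added to the Riksbank's portfolio → +6B.
Government account inflow 55 billion kronor: the Riksbank's securities portfolio is untouched → 0.
OMO purchase (from banks) 83 billion kronor: securities added to the Riksbank's portfolio → +83B.
Discount-window loan 86 billion kronor: the Riksbank's securities portfolio is untouched → 0.
Net: 6 + 0 + 83 + 0 = +89 billion.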